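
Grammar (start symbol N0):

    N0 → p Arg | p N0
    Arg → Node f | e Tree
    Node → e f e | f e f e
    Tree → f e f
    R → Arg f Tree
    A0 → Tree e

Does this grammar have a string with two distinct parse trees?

Ambiguous

Witness: p e f e f

Derivation 1: N0 ⇒ p Arg ⇒ p Node f ⇒ p e f e f
Derivation 2: N0 ⇒ p Arg ⇒ p e Tree ⇒ p e f e f

Two distinct leftmost derivations for the same string.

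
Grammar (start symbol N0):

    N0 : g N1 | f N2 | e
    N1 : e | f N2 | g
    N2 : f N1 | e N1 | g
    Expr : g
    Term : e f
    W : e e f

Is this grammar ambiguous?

Unambiguous

Only N0, N1, N2 are reachable from N0; ignoring the rest: Restricted to the reachable nonterminals, every rule has the form A → t or A → t B, and no two rules for the same A share a first terminal. The grammar encodes a DFA — one run per string.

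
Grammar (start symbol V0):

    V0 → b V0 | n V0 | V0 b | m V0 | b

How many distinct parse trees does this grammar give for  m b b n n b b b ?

Parse trees for m b b n n b b b (showing first 6 of 29):
  [V0 [V0 [V0 m [V0 b [V0 b [V0 n [V0 n [V0 b]]]]]] b] b]
  [V0 [V0 m [V0 b [V0 b [V0 n [V0 n [V0 b [V0 b]]]]]]] b]
  [V0 [V0 m [V0 b [V0 b [V0 n [V0 n [V0 [V0 b] b]]]]]] b]
  [V0 [V0 m [V0 b [V0 b [V0 n [V0 [V0 n [V0 b]] b]]]]] b]
  [V0 [V0 m [V0 b [V0 b [V0 [V0 n [V0 n [V0 b]]] b]]]] b]
  [V0 [V0 m [V0 b [V0 [V0 b [V0 n [V0 n [V0 b]]]] b]]] b]

29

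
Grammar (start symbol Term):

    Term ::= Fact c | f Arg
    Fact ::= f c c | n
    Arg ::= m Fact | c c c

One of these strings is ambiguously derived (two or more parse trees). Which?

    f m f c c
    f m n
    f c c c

f c c c

f m f c c: 1 tree
f m n: 1 tree
f c c c: 2 trees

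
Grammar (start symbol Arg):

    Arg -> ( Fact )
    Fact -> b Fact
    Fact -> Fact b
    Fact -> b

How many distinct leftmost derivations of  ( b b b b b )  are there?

16

Parse trees for ( b b b b b ) (showing first 6 of 16):
  [Arg ( [Fact b [Fact b [Fact b [Fact b [Fact b]]]]] )]
  [Arg ( [Fact b [Fact b [Fact b [Fact [Fact b] b]]]] )]
  [Arg ( [Fact b [Fact b [Fact [Fact b [Fact b]] b]]] )]
  [Arg ( [Fact b [Fact b [Fact [Fact [Fact b] b] b]]] )]
  [Arg ( [Fact b [Fact [Fact b [Fact b [Fact b]]] b]] )]
  [Arg ( [Fact b [Fact [Fact b [Fact [Fact b] b]] b]] )]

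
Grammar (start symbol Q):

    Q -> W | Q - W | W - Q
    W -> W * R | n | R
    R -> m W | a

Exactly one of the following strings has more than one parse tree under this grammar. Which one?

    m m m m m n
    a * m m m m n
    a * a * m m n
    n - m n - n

n - m n - n

m m m m m n: 1 tree
a * m m m m n: 1 tree
a * a * m m n: 1 tree
n - m n - n: 4 trees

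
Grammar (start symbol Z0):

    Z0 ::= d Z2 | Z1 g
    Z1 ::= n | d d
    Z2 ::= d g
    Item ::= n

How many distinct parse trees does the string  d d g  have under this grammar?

2

Parse trees for d d g:
  [Z0 d [Z2 d g]]
  [Z0 [Z1 d d] g]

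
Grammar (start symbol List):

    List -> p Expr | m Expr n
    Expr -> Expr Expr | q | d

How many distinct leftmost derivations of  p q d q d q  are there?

Parse trees for p q d q d q (showing first 6 of 14):
  [List p [Expr [Expr q] [Expr [Expr d] [Expr [Expr q] [Expr [Expr d] [Expr q]]]]]]
  [List p [Expr [Expr q] [Expr [Expr d] [Expr [Expr [Expr q] [Expr d]] [Expr q]]]]]
  [List p [Expr [Expr q] [Expr [Expr [Expr d] [Expr q]] [Expr [Expr d] [Expr q]]]]]
  [List p [Expr [Expr q] [Expr [Expr [Expr d] [Expr [Expr q] [Expr d]]] [Expr q]]]]
  [List p [Expr [Expr q] [Expr [Expr [Expr [Expr d] [Expr q]] [Expr d]] [Expr q]]]]
  [List p [Expr [Expr [Expr q] [Expr d]] [Expr [Expr q] [Expr [Expr d] [Expr q]]]]]

14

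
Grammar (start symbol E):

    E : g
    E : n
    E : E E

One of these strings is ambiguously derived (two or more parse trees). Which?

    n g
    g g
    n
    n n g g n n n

n n g g n n n

n g: 1 tree
g g: 1 tree
n: 1 tree
n n g g n n n: 132 trees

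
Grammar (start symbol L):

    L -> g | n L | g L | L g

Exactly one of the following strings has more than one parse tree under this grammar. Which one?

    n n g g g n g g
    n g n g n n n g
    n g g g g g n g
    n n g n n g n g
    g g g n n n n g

n n g g g n g g: 8 trees
n g n g n n n g: 1 tree
n g g g g g n g: 1 tree
n n g n n g n g: 1 tree
g g g n n n n g: 1 tree

n n g g g n g g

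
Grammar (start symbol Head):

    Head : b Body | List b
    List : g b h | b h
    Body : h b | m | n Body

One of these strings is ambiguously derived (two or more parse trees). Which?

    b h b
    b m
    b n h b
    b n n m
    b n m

b h b: 2 trees
b m: 1 tree
b n h b: 1 tree
b n n m: 1 tree
b n m: 1 tree

b h b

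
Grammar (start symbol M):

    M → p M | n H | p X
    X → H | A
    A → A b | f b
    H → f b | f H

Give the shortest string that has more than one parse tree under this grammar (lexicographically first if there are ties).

length 3: p f b has 2 parse trees

Two derivations of p f b:
  M ⇒ p X ⇒ p H ⇒ p f b
  M ⇒ p X ⇒ p A ⇒ p f b

p f b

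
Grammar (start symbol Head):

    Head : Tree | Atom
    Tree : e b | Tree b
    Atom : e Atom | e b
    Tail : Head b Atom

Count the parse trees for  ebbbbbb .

Parse trees for ebbbbbb:
  [Head [Tree [Tree [Tree [Tree [Tree [Tree e b] b] b] b] b] b]]

1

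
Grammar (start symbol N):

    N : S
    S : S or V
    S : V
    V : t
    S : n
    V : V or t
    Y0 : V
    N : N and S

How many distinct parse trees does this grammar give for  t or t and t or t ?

4

Parse trees for t or t and t or t:
  [N [N [S [S [V t]] or [V t]]] and [S [S [V t]] or [V t]]]
  [N [N [S [S [V t]] or [V t]]] and [S [V [V t] or t]]]
  [N [N [S [V [V t] or t]]] and [S [S [V t]] or [V t]]]
  [N [N [S [V [V t] or t]]] and [S [V [V t] or t]]]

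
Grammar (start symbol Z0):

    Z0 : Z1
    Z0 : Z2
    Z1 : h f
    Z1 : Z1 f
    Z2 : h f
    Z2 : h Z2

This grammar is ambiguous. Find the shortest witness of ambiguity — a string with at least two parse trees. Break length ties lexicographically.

length 2: h f has 2 parse trees

Two derivations of h f:
  Z0 ⇒ Z1 ⇒ h f
  Z0 ⇒ Z2 ⇒ h f

h f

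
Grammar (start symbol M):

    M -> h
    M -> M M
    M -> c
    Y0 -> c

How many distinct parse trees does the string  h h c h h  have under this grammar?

Parse trees for h h c h h (showing first 6 of 14):
  [M [M h] [M [M h] [M [M c] [M [M h] [M h]]]]]
  [M [M h] [M [M h] [M [M [M c] [M h]] [M h]]]]
  [M [M h] [M [M [M h] [M c]] [M [M h] [M h]]]]
  [M [M h] [M [M [M h] [M [M c] [M h]]] [M h]]]
  [M [M h] [M [M [M [M h] [M c]] [M h]] [M h]]]
  [M [M [M h] [M h]] [M [M c] [M [M h] [M h]]]]

14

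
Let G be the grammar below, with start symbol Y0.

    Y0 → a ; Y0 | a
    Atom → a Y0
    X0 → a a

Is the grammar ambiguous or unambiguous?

Unambiguous

Only Y0 is reachable from Y0; ignoring the rest: The reachable grammar is A → atom sep A | atom. Each atom is followed by either the separator (recurse) or end-of-string (stop) — no choice point.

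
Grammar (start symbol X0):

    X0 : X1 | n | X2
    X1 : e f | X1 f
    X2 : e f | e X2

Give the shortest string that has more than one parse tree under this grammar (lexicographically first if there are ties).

e f

length 1: no string has ≥2 trees
length 2: e f has 2 parse trees

Two derivations of e f:
  X0 ⇒ X1 ⇒ e f
  X0 ⇒ X2 ⇒ e f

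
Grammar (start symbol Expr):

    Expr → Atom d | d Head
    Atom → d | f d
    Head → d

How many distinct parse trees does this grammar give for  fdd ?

1

Parse trees for fdd:
  [Expr [Atom f d] d]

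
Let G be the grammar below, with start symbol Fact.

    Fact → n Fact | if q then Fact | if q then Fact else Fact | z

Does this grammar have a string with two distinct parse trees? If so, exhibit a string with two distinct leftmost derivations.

Ambiguous

Witness: if q then if q then z else z

Derivation 1: Fact ⇒ if q then Fact ⇒ if q then if q then Fact else Fact ⇒ if q then if q then z else Fact ⇒ if q then if q then z else z
Derivation 2: Fact ⇒ if q then Fact else Fact ⇒ if q then if q then Fact else Fact ⇒ if q then if q then z else Fact ⇒ if q then if q then z else z

Two distinct leftmost derivations for the same string.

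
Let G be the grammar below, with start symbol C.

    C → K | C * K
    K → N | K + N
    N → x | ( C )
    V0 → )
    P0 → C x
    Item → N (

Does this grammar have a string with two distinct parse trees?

(V0, P0, Item are unreachable from C, so their rules don't affect L(C).) This is a standard precedence ladder (C over K over N), with each level left-recursive on its own operator ('*' at C, '+' at K). That structure is LR(1), hence unambiguous.

Unambiguous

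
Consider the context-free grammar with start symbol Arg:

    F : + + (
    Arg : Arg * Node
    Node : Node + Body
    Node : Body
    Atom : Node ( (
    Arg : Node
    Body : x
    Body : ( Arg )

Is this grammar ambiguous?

(Atom, F are unreachable from Arg, so their rules don't affect L(Arg).) This is a standard precedence ladder (Arg over Node over Body), with each level left-recursive on its own operator ('*' at Arg, '+' at Node). That structure is LR(1), hence unambiguous.

Unambiguous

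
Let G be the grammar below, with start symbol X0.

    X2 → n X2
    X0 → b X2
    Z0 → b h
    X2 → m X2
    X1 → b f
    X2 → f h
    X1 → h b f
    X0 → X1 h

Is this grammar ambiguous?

Ambiguous

Witness: b f h

Derivation 1: X0 ⇒ b X2 ⇒ b f h
Derivation 2: X0 ⇒ X1 h ⇒ b f h

Two distinct leftmost derivations for the same string.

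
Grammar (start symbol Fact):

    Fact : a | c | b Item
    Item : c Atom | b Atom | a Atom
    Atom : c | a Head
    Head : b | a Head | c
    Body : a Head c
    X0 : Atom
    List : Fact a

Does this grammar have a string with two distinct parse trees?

Unambiguous

(Body, X0, List are unreachable from Fact, so their rules don't affect L(Fact).) Restricted to the reachable nonterminals, every rule has the form A → t or A → t B, and no two rules for the same A share a first terminal. The grammar encodes a DFA — one run per string.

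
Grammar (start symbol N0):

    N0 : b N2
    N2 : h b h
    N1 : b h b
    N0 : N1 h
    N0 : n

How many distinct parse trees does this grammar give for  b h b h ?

2

Parse trees for b h b h:
  [N0 b [N2 h b h]]
  [N0 [N1 b h b] h]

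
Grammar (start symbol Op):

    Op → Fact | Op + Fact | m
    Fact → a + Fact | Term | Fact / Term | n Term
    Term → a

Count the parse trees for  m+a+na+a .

2

Parse trees for m+a+na+a:
  [Op [Op [Op m] + [Fact a + [Fact n [Term a]]]] + [Fact [Term a]]]
  [Op [Op [Op [Op m] + [Fact [Term a]]] + [Fact n [Term a]]] + [Fact [Term a]]]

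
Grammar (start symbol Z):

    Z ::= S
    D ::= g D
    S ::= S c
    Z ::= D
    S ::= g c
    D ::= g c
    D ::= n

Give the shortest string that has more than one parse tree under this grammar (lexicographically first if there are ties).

length 1: no string has ≥2 trees
length 2: g c has 2 parse trees

Two derivations of g c:
  Z ⇒ S ⇒ g c
  Z ⇒ D ⇒ g c

g c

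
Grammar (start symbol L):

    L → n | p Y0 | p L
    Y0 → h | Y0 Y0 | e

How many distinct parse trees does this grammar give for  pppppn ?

1

Parse trees for pppppn:
  [L p [L p [L p [L p [L p [L n]]]]]]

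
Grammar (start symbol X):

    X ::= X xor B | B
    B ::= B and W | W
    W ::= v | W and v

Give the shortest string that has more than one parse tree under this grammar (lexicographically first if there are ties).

length 1: no string has ≥2 trees
length 3: v and v has 2 parse trees

Two derivations of v and v:
  X ⇒ B ⇒ B and W ⇒ W and W ⇒ v and W ⇒ v and v
  X ⇒ B ⇒ W ⇒ W and v ⇒ v and v

v and v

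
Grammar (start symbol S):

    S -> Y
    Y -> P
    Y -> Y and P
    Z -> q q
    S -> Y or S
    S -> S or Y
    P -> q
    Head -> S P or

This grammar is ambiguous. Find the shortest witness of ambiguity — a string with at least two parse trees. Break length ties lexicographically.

q or q

length 1: no string has ≥2 trees
length 3: q or q has 2 parse trees

Two derivations of q or q:
  S ⇒ Y or S ⇒ P or S ⇒ q or S ⇒ q or Y ⇒ q or P ⇒ q or q
  S ⇒ S or Y ⇒ Y or Y ⇒ P or Y ⇒ q or Y ⇒ q or P ⇒ q or q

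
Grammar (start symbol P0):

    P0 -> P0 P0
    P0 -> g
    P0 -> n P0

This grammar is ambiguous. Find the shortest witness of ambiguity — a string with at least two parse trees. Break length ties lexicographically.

length 1: no string has ≥2 trees
length 2: no string has ≥2 trees
length 3: g g g has 2 parse trees

Two derivations of g g g:
  P0 ⇒ P0 P0 ⇒ P0 P0 P0 ⇒ g P0 P0 ⇒ g g P0 ⇒ g g g
  P0 ⇒ P0 P0 ⇒ g P0 ⇒ g P0 P0 ⇒ g g P0 ⇒ g g g

g g g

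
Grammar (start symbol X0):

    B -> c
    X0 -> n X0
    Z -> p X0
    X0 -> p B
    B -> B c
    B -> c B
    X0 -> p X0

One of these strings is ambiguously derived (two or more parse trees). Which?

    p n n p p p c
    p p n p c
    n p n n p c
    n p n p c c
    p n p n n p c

n p n p c c

p n n p p p c: 1 tree
p p n p c: 1 tree
n p n n p c: 1 tree
n p n p c c: 2 trees
p n p n n p c: 1 tree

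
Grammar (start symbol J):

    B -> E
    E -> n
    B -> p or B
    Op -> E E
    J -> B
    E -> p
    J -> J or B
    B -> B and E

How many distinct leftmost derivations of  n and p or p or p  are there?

Parse trees for n and p or p or p:
  [J [J [B [B [E n]] and [E p]]] or [B p or [B [E p]]]]
  [J [J [J [B [B [E n]] and [E p]]] or [B [E p]]] or [B [E p]]]

2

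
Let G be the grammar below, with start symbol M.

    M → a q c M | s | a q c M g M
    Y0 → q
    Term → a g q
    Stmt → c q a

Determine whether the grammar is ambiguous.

Ambiguous

Witness: a q c a q c s g s

Derivation 1: M ⇒ a q c M ⇒ a q c a q c M g M ⇒ a q c a q c s g M ⇒ a q c a q c s g s
Derivation 2: M ⇒ a q c M g M ⇒ a q c a q c M g M ⇒ a q c a q c s g M ⇒ a q c a q c s g s

Two distinct leftmost derivations for the same string.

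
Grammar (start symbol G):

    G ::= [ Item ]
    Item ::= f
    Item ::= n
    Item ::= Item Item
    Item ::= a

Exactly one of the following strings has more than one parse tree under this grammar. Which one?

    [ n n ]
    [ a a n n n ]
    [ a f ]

[ n n ]: 1 tree
[ a a n n n ]: 14 trees
[ a f ]: 1 tree

[ a a n n n ]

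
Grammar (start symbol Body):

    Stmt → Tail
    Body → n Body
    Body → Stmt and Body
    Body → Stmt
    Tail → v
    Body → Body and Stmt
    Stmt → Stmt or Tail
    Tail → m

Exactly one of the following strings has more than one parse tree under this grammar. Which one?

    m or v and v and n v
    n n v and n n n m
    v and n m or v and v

m or v and v and n v: 1 tree
n n v and n n n m: 1 tree
v and n m or v and v: 4 trees

v and n m or v and v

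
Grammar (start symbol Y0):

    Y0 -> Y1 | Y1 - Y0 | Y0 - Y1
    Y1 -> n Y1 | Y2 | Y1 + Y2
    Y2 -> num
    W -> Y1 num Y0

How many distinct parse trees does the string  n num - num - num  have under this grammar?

Parse trees for n num - num - num:
  [Y0 [Y1 n [Y1 [Y2 num]]] - [Y0 [Y1 [Y2 num]] - [Y0 [Y1 [Y2 num]]]]]
  [Y0 [Y1 n [Y1 [Y2 num]]] - [Y0 [Y0 [Y1 [Y2 num]]] - [Y1 [Y2 num]]]]
  [Y0 [Y0 [Y1 n [Y1 [Y2 num]]] - [Y0 [Y1 [Y2 num]]]] - [Y1 [Y2 num]]]
  [Y0 [Y0 [Y0 [Y1 n [Y1 [Y2 num]]]] - [Y1 [Y2 num]]] - [Y1 [Y2 num]]]

4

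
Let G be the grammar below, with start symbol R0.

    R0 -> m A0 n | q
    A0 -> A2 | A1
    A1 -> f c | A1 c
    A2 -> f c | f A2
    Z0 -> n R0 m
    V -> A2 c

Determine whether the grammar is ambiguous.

Ambiguous

Witness: m f c n

Derivation 1: R0 ⇒ m A0 n ⇒ m A2 n ⇒ m f c n
Derivation 2: R0 ⇒ m A0 n ⇒ m A1 n ⇒ m f c n

Two distinct leftmost derivations for the same string.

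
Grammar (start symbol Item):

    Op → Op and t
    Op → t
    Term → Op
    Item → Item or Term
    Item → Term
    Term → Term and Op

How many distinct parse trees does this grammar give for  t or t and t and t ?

Parse trees for t or t and t and t:
  [Item [Item [Term [Op t]]] or [Term [Op [Op [Op t] and t] and t]]]
  [Item [Item [Term [Op t]]] or [Term [Term [Op t]] and [Op [Op t] and t]]]
  [Item [Item [Term [Op t]]] or [Term [Term [Op [Op t] and t]] and [Op t]]]
  [Item [Item [Term [Op t]]] or [Term [Term [Term [Op t]] and [Op t]] and [Op t]]]

4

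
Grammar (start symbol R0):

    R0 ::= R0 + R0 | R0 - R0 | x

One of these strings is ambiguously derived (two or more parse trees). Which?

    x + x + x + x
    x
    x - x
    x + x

x + x + x + x

x + x + x + x: 5 trees
x: 1 tree
x - x: 1 tree
x + x: 1 tree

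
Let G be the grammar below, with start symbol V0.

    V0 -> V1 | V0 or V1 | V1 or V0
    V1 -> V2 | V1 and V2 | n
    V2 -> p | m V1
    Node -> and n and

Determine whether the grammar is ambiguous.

Ambiguous

Witness: n or n

Derivation 1: V0 ⇒ V0 or V1 ⇒ V1 or V1 ⇒ n or V1 ⇒ n or n
Derivation 2: V0 ⇒ V1 or V0 ⇒ n or V0 ⇒ n or V1 ⇒ n or n

Two distinct leftmost derivations for the same string.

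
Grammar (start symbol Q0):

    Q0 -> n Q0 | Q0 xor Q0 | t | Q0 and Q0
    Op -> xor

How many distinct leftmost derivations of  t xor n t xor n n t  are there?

3

Parse trees for t xor n t xor n n t:
  [Q0 [Q0 t] xor [Q0 n [Q0 [Q0 t] xor [Q0 n [Q0 n [Q0 t]]]]]]
  [Q0 [Q0 t] xor [Q0 [Q0 n [Q0 t]] xor [Q0 n [Q0 n [Q0 t]]]]]
  [Q0 [Q0 [Q0 t] xor [Q0 n [Q0 t]]] xor [Q0 n [Q0 n [Q0 t]]]]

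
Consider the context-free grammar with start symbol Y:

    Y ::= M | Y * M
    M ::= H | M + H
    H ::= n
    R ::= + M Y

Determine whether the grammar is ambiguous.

Unambiguous

(R is unreachable from Y, so its rules don't affect L(Y).) The grammar is stratified — Y handles '*' (left-recursive), M handles '+', H atoms. Each operator has a fixed associativity and precedence level, so every string has one parse.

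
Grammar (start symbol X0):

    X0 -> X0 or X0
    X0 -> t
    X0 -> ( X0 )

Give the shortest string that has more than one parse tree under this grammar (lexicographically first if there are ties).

t or t or t

length 1: no string has ≥2 trees
length 3: no string has ≥2 trees
length 5: t or t or t has 2 parse trees

Two derivations of t or t or t:
  X0 ⇒ X0 or X0 ⇒ X0 or X0 or X0 ⇒ t or X0 or X0 ⇒ t or t or X0 ⇒ t or t or t
  X0 ⇒ X0 or X0 ⇒ t or X0 ⇒ t or X0 or X0 ⇒ t or t or X0 ⇒ t or t or t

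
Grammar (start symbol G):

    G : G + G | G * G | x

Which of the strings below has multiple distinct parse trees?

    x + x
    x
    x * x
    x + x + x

x + x: 1 tree
x: 1 tree
x * x: 1 tree
x + x + x: 2 trees

x + x + x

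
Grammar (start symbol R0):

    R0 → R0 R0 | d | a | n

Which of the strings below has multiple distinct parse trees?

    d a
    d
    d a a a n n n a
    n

d a a a n n n a

d a: 1 tree
d: 1 tree
d a a a n n n a: 429 trees
n: 1 tree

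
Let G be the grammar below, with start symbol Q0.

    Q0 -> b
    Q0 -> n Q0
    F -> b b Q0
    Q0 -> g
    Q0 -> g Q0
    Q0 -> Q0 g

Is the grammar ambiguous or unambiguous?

Witness: g g

Derivation 1: Q0 ⇒ g Q0 ⇒ g g
Derivation 2: Q0 ⇒ Q0 g ⇒ g g

Two distinct leftmost derivations for the same string.

Ambiguous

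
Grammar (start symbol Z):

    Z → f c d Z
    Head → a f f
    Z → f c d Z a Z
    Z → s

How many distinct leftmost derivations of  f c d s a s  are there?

Parse trees for f c d s a s:
  [Z f c d [Z s] a [Z s]]

1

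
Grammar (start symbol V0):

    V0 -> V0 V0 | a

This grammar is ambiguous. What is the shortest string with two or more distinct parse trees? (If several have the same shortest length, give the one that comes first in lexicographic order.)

length 1: no string has ≥2 trees
length 2: no string has ≥2 trees
length 3: a a a has 2 parse trees

Two derivations of a a a:
  V0 ⇒ V0 V0 ⇒ V0 V0 V0 ⇒ a V0 V0 ⇒ a a V0 ⇒ a a a
  V0 ⇒ V0 V0 ⇒ a V0 ⇒ a V0 V0 ⇒ a a V0 ⇒ a a a

a a a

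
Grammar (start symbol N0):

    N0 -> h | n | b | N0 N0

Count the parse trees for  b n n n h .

Parse trees for b n n n h (showing first 6 of 14):
  [N0 [N0 b] [N0 [N0 n] [N0 [N0 n] [N0 [N0 n] [N0 h]]]]]
  [N0 [N0 b] [N0 [N0 n] [N0 [N0 [N0 n] [N0 n]] [N0 h]]]]
  [N0 [N0 b] [N0 [N0 [N0 n] [N0 n]] [N0 [N0 n] [N0 h]]]]
  [N0 [N0 b] [N0 [N0 [N0 n] [N0 [N0 n] [N0 n]]] [N0 h]]]
  [N0 [N0 b] [N0 [N0 [N0 [N0 n] [N0 n]] [N0 n]] [N0 h]]]
  [N0 [N0 [N0 b] [N0 n]] [N0 [N0 n] [N0 [N0 n] [N0 h]]]]

14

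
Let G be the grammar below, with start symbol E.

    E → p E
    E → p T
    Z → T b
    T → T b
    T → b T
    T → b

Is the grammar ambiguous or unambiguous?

Witness: p b b

Derivation 1: E ⇒ p T ⇒ p T b ⇒ p b b
Derivation 2: E ⇒ p T ⇒ p b T ⇒ p b b

Two distinct leftmost derivations for the same string.

Ambiguous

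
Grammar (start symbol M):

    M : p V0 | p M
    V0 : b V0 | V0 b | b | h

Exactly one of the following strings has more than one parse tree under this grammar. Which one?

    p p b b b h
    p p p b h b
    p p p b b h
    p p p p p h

p p p b h b

p p b b b h: 1 tree
p p p b h b: 2 trees
p p p b b h: 1 tree
p p p p p h: 1 tree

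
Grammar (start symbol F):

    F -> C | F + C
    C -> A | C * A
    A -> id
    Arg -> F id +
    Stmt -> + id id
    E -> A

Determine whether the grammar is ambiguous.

Unambiguous

(Arg, Stmt, E are unreachable from F, so their rules don't affect L(F).) F → F + C | C  ;  C → C * A | A  — a left-associative chain with A at the bottom. Each string factors uniquely by precedence.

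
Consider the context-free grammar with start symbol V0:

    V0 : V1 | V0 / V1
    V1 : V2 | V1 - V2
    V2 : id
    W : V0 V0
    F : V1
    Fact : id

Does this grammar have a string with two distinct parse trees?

Only V0, V1, V2 are reachable from V0; ignoring the rest: V0 → V0 / V1 | V1  ;  V1 → V1 - V2 | V2  — a left-associative chain with V2 at the bottom. Each string factors uniquely by precedence.

Unambiguous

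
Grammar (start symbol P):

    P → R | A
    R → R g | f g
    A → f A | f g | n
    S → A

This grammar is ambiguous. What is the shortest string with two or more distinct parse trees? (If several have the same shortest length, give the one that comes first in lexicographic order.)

length 1: no string has ≥2 trees
length 2: f g has 2 parse trees

Two derivations of f g:
  P ⇒ R ⇒ f g
  P ⇒ A ⇒ f g

f g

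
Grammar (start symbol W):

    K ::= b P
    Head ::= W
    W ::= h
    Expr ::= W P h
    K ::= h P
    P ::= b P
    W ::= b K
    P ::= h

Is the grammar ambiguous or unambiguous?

Only W, K, P are reachable from W; ignoring the rest: Restricted to the reachable nonterminals, every rule has the form A → t or A → t B, and no two rules for the same A share a first terminal. The grammar encodes a DFA — one run per string.

Unambiguous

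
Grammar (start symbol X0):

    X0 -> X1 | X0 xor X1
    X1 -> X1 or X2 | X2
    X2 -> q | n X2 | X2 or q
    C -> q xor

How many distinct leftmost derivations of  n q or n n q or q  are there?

4

Parse trees for n q or n n q or q:
  [X0 [X1 [X1 [X2 n [X2 q]]] or [X2 n [X2 n [X2 [X2 q] or q]]]]]
  [X0 [X1 [X1 [X2 n [X2 q]]] or [X2 n [X2 [X2 n [X2 q]] or q]]]]
  [X0 [X1 [X1 [X2 n [X2 q]]] or [X2 [X2 n [X2 n [X2 q]]] or q]]]
  [X0 [X1 [X1 [X1 [X2 n [X2 q]]] or [X2 n [X2 n [X2 q]]]] or [X2 q]]]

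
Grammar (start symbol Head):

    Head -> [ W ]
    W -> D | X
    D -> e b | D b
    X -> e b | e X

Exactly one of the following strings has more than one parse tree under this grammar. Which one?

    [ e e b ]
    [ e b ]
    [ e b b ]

[ e e b ]: 1 tree
[ e b ]: 2 trees
[ e b b ]: 1 tree

[ e b ]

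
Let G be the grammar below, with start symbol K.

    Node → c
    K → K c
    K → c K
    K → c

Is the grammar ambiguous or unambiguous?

Witness: c c

Derivation 1: K ⇒ K c ⇒ c c
Derivation 2: K ⇒ c K ⇒ c c

Two distinct leftmost derivations for the same string.

Ambiguous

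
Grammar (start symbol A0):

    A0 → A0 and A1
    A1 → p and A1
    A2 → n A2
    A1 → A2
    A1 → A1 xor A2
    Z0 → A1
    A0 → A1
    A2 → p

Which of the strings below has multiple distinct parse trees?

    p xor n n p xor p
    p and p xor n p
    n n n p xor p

p xor n n p xor p: 1 tree
p and p xor n p: 3 trees
n n n p xor p: 1 tree

p and p xor n p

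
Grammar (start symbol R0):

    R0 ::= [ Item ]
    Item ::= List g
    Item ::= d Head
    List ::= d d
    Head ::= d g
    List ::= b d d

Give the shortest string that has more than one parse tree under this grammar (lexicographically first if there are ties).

[ d d g ]

length 5: [ d d g ] has 2 parse trees

Two derivations of [ d d g ]:
  R0 ⇒ [ Item ] ⇒ [ List g ] ⇒ [ d d g ]
  R0 ⇒ [ Item ] ⇒ [ d Head ] ⇒ [ d d g ]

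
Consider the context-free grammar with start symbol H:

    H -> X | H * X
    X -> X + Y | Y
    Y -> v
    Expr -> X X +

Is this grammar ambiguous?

Only H, X, Y are reachable from H; ignoring the rest: This is a standard precedence ladder (H over X over Y), with each level left-recursive on its own operator ('*' at H, '+' at X). That structure is LR(1), hence unambiguous.

Unambiguous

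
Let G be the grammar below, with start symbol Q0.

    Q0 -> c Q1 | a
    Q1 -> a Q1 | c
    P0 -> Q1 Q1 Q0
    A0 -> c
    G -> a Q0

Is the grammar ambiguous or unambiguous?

Only Q0, Q1 are reachable from Q0; ignoring the rest: Restricted to the reachable nonterminals, every rule has the form A → t or A → t B, and no two rules for the same A share a first terminal. The grammar encodes a DFA — one run per string.

Unambiguous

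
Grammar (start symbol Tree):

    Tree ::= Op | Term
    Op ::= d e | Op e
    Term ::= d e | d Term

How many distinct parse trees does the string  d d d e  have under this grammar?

1

Parse trees for d d d e:
  [Tree [Term d [Term d [Term d e]]]]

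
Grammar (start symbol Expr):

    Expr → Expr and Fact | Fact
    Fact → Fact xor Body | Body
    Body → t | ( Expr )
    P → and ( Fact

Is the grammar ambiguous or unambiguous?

Only Expr, Fact, Body are reachable from Expr; ignoring the rest: Expr → Expr and Fact | Fact  ;  Fact → Fact xor Body | Body  — a left-associative chain with Body at the bottom. Each string factors uniquely by precedence.

Unambiguous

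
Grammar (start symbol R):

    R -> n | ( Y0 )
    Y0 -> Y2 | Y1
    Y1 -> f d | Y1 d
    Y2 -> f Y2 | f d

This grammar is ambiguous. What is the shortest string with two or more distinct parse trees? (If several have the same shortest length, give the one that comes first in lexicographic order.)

length 1: no string has ≥2 trees
length 4: ( f d ) has 2 parse trees

Two derivations of ( f d ):
  R ⇒ ( Y0 ) ⇒ ( Y2 ) ⇒ ( f d )
  R ⇒ ( Y0 ) ⇒ ( Y1 ) ⇒ ( f d )

( f d )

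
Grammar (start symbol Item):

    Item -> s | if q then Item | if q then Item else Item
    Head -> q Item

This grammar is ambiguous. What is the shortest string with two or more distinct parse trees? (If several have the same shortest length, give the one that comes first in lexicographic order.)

if q then if q then s else s

length 1: no string has ≥2 trees
length 4: no string has ≥2 trees
length 6: no string has ≥2 trees
length 7: no string has ≥2 trees
length 9: if q then if q then s else s has 2 parse trees

Two derivations of if q then if q then s else s:
  Item ⇒ if q then Item ⇒ if q then if q then Item else Item ⇒ if q then if q then s else Item ⇒ if q then if q then s else s
  Item ⇒ if q then Item else Item ⇒ if q then if q then Item else Item ⇒ if q then if q then s else Item ⇒ if q then if q then s else s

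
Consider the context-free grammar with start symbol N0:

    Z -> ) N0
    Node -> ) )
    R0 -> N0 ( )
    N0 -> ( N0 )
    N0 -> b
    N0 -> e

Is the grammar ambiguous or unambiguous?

Unambiguous

Only N0 is reachable from N0; ignoring the rest: Each string is a nest of matched brackets around a single atom. An opening bracket forces the recursive rule; an atom forces the base rule.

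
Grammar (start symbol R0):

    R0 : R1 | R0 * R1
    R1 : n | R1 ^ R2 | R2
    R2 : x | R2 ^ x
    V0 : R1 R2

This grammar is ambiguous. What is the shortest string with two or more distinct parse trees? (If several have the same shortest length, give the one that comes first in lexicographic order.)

x ^ x

length 1: no string has ≥2 trees
length 3: x ^ x has 2 parse trees

Two derivations of x ^ x:
  R0 ⇒ R1 ⇒ R1 ^ R2 ⇒ R2 ^ R2 ⇒ x ^ R2 ⇒ x ^ x
  R0 ⇒ R1 ⇒ R2 ⇒ R2 ^ x ⇒ x ^ x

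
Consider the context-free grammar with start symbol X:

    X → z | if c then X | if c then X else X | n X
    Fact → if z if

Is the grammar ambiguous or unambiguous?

Witness: if c then if c then z else z

Derivation 1: X ⇒ if c then X ⇒ if c then if c then X else X ⇒ if c then if c then z else X ⇒ if c then if c then z else z
Derivation 2: X ⇒ if c then X else X ⇒ if c then if c then X else X ⇒ if c then if c then z else X ⇒ if c then if c then z else z

Two distinct leftmost derivations for the same string.

Ambiguous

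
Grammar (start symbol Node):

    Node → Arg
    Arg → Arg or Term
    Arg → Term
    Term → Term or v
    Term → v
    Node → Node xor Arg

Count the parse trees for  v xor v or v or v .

Parse trees for v xor v or v or v:
  [Node [Node [Arg [Term v]]] xor [Arg [Arg [Term v]] or [Term [Term v] or v]]]
  [Node [Node [Arg [Term v]]] xor [Arg [Arg [Arg [Term v]] or [Term v]] or [Term v]]]
  [Node [Node [Arg [Term v]]] xor [Arg [Arg [Term [Term v] or v]] or [Term v]]]
  [Node [Node [Arg [Term v]]] xor [Arg [Term [Term [Term v] or v] or v]]]

4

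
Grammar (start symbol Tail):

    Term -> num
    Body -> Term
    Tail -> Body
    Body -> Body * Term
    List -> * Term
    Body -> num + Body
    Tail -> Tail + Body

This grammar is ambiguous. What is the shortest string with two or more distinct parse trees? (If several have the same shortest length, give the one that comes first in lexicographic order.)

num + num

length 1: no string has ≥2 trees
length 3: num + num has 2 parse trees

Two derivations of num + num:
  Tail ⇒ Body ⇒ num + Body ⇒ num + Term ⇒ num + num
  Tail ⇒ Tail + Body ⇒ Body + Body ⇒ Term + Body ⇒ num + Body ⇒ num + Term ⇒ num + num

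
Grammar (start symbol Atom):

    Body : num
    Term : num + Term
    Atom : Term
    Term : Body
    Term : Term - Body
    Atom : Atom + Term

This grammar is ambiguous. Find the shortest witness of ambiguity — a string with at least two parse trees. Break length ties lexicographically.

num + num

length 1: no string has ≥2 trees
length 3: num + num has 2 parse trees

Two derivations of num + num:
  Atom ⇒ Term ⇒ num + Term ⇒ num + Body ⇒ num + num
  Atom ⇒ Atom + Term ⇒ Term + Term ⇒ Body + Term ⇒ num + Term ⇒ num + Body ⇒ num + num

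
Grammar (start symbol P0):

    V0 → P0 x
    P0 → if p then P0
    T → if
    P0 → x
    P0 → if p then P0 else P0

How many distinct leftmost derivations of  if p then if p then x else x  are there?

Parse trees for if p then if p then x else x:
  [P0 if p then [P0 if p then [P0 x] else [P0 x]]]
  [P0 if p then [P0 if p then [P0 x]] else [P0 x]]

2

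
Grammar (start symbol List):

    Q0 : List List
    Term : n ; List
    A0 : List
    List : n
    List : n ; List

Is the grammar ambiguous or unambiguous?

(Term, Q0, A0 are unreachable from List, so their rules don't affect L(List).) Right-recursive list with a separator: after each atom, whether the separator follows determines the rule. One parse per string.

Unambiguous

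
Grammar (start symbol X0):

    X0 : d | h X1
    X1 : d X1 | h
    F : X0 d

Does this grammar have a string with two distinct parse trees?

Unambiguous

Only X0, X1 are reachable from X0; ignoring the rest: Restricted to the reachable nonterminals, every rule has the form A → t or A → t B, and no two rules for the same A share a first terminal. The grammar encodes a DFA — one run per string.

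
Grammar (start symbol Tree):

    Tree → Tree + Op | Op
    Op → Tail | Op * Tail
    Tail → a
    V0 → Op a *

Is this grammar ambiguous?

Only Tree, Op, Tail are reachable from Tree; ignoring the rest: This is a standard precedence ladder (Tree over Op over Tail), with each level left-recursive on its own operator ('+' at Tree, '*' at Op). That structure is LR(1), hence unambiguous.

Unambiguous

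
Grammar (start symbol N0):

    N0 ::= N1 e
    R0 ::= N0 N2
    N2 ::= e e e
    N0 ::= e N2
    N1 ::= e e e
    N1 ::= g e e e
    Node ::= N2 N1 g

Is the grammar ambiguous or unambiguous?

Ambiguous

Witness: e e e e

Derivation 1: N0 ⇒ N1 e ⇒ e e e e
Derivation 2: N0 ⇒ e N2 ⇒ e e e e

Two distinct leftmost derivations for the same string.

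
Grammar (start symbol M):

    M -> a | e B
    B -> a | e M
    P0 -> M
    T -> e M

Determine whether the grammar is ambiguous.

Unambiguous

Only M, B are reachable from M; ignoring the rest: Each reachable nonterminal has at most one production per leading terminal, and all productions are right-linear; the derivation is determined token-by-token.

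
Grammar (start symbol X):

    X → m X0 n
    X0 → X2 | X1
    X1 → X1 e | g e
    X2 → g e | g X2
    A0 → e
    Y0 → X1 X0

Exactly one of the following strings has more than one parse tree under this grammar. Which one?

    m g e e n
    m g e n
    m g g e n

m g e n

m g e e n: 1 tree
m g e n: 2 trees
m g g e n: 1 tree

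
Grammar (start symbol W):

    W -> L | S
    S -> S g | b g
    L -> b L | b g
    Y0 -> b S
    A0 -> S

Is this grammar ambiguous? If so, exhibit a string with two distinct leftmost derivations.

Ambiguous

Witness: b g

Derivation 1: W ⇒ L ⇒ b g
Derivation 2: W ⇒ S ⇒ b g

Two distinct leftmost derivations for the same string.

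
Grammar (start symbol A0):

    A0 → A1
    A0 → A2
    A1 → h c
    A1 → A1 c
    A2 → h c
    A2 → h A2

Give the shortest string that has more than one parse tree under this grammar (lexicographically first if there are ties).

length 2: h c has 2 parse trees

Two derivations of h c:
  A0 ⇒ A1 ⇒ h c
  A0 ⇒ A2 ⇒ h c

h c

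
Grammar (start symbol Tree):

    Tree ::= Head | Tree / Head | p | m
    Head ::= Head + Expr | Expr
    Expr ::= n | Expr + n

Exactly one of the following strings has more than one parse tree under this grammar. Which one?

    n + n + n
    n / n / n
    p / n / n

n + n + n: 4 trees
n / n / n: 1 tree
p / n / n: 1 tree

n + n + n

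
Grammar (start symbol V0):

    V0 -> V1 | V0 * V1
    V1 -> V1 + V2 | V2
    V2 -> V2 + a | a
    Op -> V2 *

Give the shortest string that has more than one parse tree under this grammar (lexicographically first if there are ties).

a + a

length 1: no string has ≥2 trees
length 3: a + a has 2 parse trees

Two derivations of a + a:
  V0 ⇒ V1 ⇒ V1 + V2 ⇒ V2 + V2 ⇒ a + V2 ⇒ a + a
  V0 ⇒ V1 ⇒ V2 ⇒ V2 + a ⇒ a + a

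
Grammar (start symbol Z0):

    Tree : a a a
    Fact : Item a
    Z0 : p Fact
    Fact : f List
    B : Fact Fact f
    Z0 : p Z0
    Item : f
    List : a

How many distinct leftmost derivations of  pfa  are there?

2

Parse trees for pfa:
  [Z0 p [Fact [Item f] a]]
  [Z0 p [Fact f [List a]]]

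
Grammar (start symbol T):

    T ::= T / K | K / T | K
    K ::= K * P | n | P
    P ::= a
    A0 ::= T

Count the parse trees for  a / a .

2

Parse trees for a / a:
  [T [T [K [P a]]] / [K [P a]]]
  [T [K [P a]] / [T [K [P a]]]]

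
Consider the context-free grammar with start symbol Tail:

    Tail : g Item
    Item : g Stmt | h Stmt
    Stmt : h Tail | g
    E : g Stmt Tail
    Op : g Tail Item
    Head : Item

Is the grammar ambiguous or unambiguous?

Unambiguous

Only Tail, Item, Stmt are reachable from Tail; ignoring the rest: The reachable rules are right-linear with at most one rule per (nonterminal, next-terminal) pair. Each input token forces the next rule, so parsing is deterministic.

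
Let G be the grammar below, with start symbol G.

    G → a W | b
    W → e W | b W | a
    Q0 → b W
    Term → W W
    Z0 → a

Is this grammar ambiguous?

(Q0, Term, Z0 are unreachable from G, so their rules don't affect L(G).) The reachable rules are right-linear with at most one rule per (nonterminal, next-terminal) pair. Each input token forces the next rule, so parsing is deterministic.

Unambiguous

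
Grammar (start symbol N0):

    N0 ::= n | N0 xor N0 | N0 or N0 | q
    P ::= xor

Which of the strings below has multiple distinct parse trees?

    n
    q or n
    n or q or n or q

n or q or n or q

n: 1 tree
q or n: 1 tree
n or q or n or q: 5 trees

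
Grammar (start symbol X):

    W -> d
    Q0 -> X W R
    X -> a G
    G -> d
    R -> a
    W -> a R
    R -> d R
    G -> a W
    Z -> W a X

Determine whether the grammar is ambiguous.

Unambiguous

(Q0, Z are unreachable from X, so their rules don't affect L(X).) The reachable rules are right-linear with at most one rule per (nonterminal, next-terminal) pair. Each input token forces the next rule, so parsing is deterministic.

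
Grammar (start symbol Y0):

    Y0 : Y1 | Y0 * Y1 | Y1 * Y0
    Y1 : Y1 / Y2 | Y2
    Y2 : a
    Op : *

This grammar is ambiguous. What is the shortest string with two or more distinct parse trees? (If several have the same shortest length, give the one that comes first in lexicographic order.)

length 1: no string has ≥2 trees
length 3: a * a has 2 parse trees

Two derivations of a * a:
  Y0 ⇒ Y0 * Y1 ⇒ Y1 * Y1 ⇒ Y2 * Y1 ⇒ a * Y1 ⇒ a * Y2 ⇒ a * a
  Y0 ⇒ Y1 * Y0 ⇒ Y2 * Y0 ⇒ a * Y0 ⇒ a * Y1 ⇒ a * Y2 ⇒ a * a

a * a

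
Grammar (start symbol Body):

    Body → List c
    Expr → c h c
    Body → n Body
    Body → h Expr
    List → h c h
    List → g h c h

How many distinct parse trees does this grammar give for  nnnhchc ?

2

Parse trees for nnnhchc:
  [Body n [Body n [Body n [Body [List h c h] c]]]]
  [Body n [Body n [Body n [Body h [Expr c h c]]]]]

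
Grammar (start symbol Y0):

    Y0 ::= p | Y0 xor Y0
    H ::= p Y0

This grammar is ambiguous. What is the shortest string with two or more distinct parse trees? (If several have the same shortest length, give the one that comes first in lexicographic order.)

length 1: no string has ≥2 trees
length 3: no string has ≥2 trees
length 5: p xor p xor p has 2 parse trees

Two derivations of p xor p xor p:
  Y0 ⇒ Y0 xor Y0 ⇒ p xor Y0 ⇒ p xor Y0 xor Y0 ⇒ p xor p xor Y0 ⇒ p xor p xor p
  Y0 ⇒ Y0 xor Y0 ⇒ Y0 xor Y0 xor Y0 ⇒ p xor Y0 xor Y0 ⇒ p xor p xor Y0 ⇒ p xor p xor p

p xor p xor p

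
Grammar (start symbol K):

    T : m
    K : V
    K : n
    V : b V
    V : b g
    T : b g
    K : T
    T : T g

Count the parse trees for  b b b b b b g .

Parse trees for b b b b b b g:
  [K [V b [V b [V b [V b [V b [V b g]]]]]]]

1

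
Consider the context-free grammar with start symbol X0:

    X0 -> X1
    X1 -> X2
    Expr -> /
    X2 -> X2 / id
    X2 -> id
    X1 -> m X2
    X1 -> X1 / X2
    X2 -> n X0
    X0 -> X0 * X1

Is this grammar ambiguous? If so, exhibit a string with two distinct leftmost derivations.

Ambiguous

Witness: id / id

Derivation 1: X0 ⇒ X1 ⇒ X2 ⇒ X2 / id ⇒ id / id
Derivation 2: X0 ⇒ X1 ⇒ X1 / X2 ⇒ X2 / X2 ⇒ id / X2 ⇒ id / id

Two distinct leftmost derivations for the same string.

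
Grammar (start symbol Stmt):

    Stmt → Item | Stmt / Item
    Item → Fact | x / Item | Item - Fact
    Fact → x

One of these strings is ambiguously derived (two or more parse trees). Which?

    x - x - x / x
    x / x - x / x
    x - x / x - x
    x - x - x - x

x / x - x / x

x - x - x / x: 1 tree
x / x - x / x: 3 trees
x - x / x - x: 1 tree
x - x - x - x: 1 tree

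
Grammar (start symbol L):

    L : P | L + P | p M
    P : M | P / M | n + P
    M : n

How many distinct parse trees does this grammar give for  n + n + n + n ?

8

Parse trees for n + n + n + n:
  [L [P n + [P n + [P n + [P [M n]]]]]]
  [L [L [P [M n]]] + [P n + [P n + [P [M n]]]]]
  [L [L [P n + [P [M n]]]] + [P n + [P [M n]]]]
  [L [L [L [P [M n]]] + [P [M n]]] + [P n + [P [M n]]]]
  [L [L [P n + [P n + [P [M n]]]]] + [P [M n]]]
  [L [L [L [P [M n]]] + [P n + [P [M n]]]] + [P [M n]]]
  [L [L [L [P n + [P [M n]]]] + [P [M n]]] + [P [M n]]]
  [L [L [L [L [P [M n]]] + [P [M n]]] + [P [M n]]] + [P [M n]]]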